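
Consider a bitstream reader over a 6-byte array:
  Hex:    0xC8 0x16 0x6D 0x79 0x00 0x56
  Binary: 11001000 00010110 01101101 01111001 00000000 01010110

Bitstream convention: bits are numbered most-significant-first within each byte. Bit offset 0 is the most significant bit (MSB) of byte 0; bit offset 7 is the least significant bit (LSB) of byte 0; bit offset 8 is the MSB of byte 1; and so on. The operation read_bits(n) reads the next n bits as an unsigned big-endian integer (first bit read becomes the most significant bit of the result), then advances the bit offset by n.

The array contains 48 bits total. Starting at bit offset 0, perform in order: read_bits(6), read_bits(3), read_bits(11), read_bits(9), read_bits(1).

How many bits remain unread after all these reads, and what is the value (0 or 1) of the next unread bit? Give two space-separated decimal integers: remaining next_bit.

Answer: 18 0

Derivation:
Read 1: bits[0:6] width=6 -> value=50 (bin 110010); offset now 6 = byte 0 bit 6; 42 bits remain
Read 2: bits[6:9] width=3 -> value=0 (bin 000); offset now 9 = byte 1 bit 1; 39 bits remain
Read 3: bits[9:20] width=11 -> value=358 (bin 00101100110); offset now 20 = byte 2 bit 4; 28 bits remain
Read 4: bits[20:29] width=9 -> value=431 (bin 110101111); offset now 29 = byte 3 bit 5; 19 bits remain
Read 5: bits[29:30] width=1 -> value=0 (bin 0); offset now 30 = byte 3 bit 6; 18 bits remain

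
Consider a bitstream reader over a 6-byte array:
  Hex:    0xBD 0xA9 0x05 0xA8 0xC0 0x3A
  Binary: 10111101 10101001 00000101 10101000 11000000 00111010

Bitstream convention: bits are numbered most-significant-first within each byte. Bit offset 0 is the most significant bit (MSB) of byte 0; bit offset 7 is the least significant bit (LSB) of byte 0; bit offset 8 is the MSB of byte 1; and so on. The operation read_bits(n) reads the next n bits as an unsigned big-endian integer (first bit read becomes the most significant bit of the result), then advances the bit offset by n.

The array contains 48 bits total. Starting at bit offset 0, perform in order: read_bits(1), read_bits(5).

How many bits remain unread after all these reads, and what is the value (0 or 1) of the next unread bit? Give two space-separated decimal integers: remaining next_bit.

Read 1: bits[0:1] width=1 -> value=1 (bin 1); offset now 1 = byte 0 bit 1; 47 bits remain
Read 2: bits[1:6] width=5 -> value=15 (bin 01111); offset now 6 = byte 0 bit 6; 42 bits remain

Answer: 42 0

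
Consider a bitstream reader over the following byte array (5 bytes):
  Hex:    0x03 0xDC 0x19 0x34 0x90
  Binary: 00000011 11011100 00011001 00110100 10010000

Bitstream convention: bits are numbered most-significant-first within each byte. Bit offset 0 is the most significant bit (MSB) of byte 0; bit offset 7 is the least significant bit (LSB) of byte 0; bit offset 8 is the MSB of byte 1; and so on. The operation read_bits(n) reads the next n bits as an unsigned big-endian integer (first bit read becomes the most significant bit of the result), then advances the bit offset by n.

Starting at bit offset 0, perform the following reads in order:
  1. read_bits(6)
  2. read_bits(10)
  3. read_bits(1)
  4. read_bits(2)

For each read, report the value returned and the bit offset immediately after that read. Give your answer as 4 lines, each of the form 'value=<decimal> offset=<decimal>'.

Answer: value=0 offset=6
value=988 offset=16
value=0 offset=17
value=0 offset=19

Derivation:
Read 1: bits[0:6] width=6 -> value=0 (bin 000000); offset now 6 = byte 0 bit 6; 34 bits remain
Read 2: bits[6:16] width=10 -> value=988 (bin 1111011100); offset now 16 = byte 2 bit 0; 24 bits remain
Read 3: bits[16:17] width=1 -> value=0 (bin 0); offset now 17 = byte 2 bit 1; 23 bits remain
Read 4: bits[17:19] width=2 -> value=0 (bin 00); offset now 19 = byte 2 bit 3; 21 bits remain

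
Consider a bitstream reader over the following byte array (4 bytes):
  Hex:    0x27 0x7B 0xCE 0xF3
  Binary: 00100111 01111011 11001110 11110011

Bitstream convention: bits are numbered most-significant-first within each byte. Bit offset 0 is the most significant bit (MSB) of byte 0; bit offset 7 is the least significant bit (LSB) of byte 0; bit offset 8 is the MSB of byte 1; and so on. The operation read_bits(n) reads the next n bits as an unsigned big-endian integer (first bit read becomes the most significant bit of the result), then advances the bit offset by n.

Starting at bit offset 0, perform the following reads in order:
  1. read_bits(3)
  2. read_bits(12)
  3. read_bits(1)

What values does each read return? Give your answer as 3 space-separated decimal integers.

Answer: 1 957 1

Derivation:
Read 1: bits[0:3] width=3 -> value=1 (bin 001); offset now 3 = byte 0 bit 3; 29 bits remain
Read 2: bits[3:15] width=12 -> value=957 (bin 001110111101); offset now 15 = byte 1 bit 7; 17 bits remain
Read 3: bits[15:16] width=1 -> value=1 (bin 1); offset now 16 = byte 2 bit 0; 16 bits remain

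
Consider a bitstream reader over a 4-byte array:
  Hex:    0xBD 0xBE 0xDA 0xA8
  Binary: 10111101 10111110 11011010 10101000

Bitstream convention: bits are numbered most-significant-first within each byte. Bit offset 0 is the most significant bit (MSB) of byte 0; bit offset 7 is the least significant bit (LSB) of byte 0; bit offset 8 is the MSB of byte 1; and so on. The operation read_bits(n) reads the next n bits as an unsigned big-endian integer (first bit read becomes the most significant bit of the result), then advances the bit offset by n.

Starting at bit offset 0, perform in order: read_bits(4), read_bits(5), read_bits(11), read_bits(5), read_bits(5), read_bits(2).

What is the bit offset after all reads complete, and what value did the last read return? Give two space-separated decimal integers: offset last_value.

Read 1: bits[0:4] width=4 -> value=11 (bin 1011); offset now 4 = byte 0 bit 4; 28 bits remain
Read 2: bits[4:9] width=5 -> value=27 (bin 11011); offset now 9 = byte 1 bit 1; 23 bits remain
Read 3: bits[9:20] width=11 -> value=1005 (bin 01111101101); offset now 20 = byte 2 bit 4; 12 bits remain
Read 4: bits[20:25] width=5 -> value=21 (bin 10101); offset now 25 = byte 3 bit 1; 7 bits remain
Read 5: bits[25:30] width=5 -> value=10 (bin 01010); offset now 30 = byte 3 bit 6; 2 bits remain
Read 6: bits[30:32] width=2 -> value=0 (bin 00); offset now 32 = byte 4 bit 0; 0 bits remain

Answer: 32 0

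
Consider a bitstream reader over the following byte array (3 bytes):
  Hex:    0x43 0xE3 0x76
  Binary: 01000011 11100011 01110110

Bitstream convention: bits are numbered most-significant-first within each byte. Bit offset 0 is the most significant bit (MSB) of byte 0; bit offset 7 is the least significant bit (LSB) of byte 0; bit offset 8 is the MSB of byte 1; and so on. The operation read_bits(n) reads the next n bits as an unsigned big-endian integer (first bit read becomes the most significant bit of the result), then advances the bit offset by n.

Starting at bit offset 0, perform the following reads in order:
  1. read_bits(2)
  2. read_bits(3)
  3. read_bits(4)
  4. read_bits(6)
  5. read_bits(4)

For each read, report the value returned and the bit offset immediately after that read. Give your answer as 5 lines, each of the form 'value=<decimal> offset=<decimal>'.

Read 1: bits[0:2] width=2 -> value=1 (bin 01); offset now 2 = byte 0 bit 2; 22 bits remain
Read 2: bits[2:5] width=3 -> value=0 (bin 000); offset now 5 = byte 0 bit 5; 19 bits remain
Read 3: bits[5:9] width=4 -> value=7 (bin 0111); offset now 9 = byte 1 bit 1; 15 bits remain
Read 4: bits[9:15] width=6 -> value=49 (bin 110001); offset now 15 = byte 1 bit 7; 9 bits remain
Read 5: bits[15:19] width=4 -> value=11 (bin 1011); offset now 19 = byte 2 bit 3; 5 bits remain

Answer: value=1 offset=2
value=0 offset=5
value=7 offset=9
value=49 offset=15
value=11 offset=19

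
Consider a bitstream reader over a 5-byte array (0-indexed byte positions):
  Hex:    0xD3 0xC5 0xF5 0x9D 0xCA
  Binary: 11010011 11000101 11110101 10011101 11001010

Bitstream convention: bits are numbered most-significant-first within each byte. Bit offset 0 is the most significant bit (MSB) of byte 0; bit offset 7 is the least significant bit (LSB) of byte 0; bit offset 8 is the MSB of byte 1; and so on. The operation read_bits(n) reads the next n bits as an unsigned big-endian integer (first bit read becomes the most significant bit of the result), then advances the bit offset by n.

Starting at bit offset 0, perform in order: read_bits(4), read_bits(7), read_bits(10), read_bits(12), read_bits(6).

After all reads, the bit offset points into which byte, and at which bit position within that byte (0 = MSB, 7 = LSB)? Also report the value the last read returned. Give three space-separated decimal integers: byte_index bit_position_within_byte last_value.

Read 1: bits[0:4] width=4 -> value=13 (bin 1101); offset now 4 = byte 0 bit 4; 36 bits remain
Read 2: bits[4:11] width=7 -> value=30 (bin 0011110); offset now 11 = byte 1 bit 3; 29 bits remain
Read 3: bits[11:21] width=10 -> value=190 (bin 0010111110); offset now 21 = byte 2 bit 5; 19 bits remain
Read 4: bits[21:33] width=12 -> value=2875 (bin 101100111011); offset now 33 = byte 4 bit 1; 7 bits remain
Read 5: bits[33:39] width=6 -> value=37 (bin 100101); offset now 39 = byte 4 bit 7; 1 bits remain

Answer: 4 7 37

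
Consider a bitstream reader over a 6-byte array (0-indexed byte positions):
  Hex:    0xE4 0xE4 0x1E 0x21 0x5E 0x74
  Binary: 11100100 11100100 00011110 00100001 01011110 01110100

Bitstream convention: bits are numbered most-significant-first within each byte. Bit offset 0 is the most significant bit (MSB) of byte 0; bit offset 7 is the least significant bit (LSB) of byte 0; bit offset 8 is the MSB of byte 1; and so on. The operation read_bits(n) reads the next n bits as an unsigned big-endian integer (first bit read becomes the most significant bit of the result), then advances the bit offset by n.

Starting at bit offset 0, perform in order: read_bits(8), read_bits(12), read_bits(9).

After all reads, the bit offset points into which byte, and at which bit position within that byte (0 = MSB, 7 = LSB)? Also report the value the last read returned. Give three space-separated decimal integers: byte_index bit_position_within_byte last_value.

Read 1: bits[0:8] width=8 -> value=228 (bin 11100100); offset now 8 = byte 1 bit 0; 40 bits remain
Read 2: bits[8:20] width=12 -> value=3649 (bin 111001000001); offset now 20 = byte 2 bit 4; 28 bits remain
Read 3: bits[20:29] width=9 -> value=452 (bin 111000100); offset now 29 = byte 3 bit 5; 19 bits remain

Answer: 3 5 452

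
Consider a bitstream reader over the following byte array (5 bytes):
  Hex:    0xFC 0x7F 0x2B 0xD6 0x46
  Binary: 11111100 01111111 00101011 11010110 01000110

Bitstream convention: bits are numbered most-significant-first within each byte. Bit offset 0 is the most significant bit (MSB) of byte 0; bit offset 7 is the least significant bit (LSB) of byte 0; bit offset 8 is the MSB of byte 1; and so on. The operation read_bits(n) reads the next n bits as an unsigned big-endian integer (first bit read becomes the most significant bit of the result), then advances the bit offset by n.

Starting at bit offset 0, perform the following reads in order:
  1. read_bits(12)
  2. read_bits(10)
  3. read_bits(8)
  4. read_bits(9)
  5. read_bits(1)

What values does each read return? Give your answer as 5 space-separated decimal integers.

Read 1: bits[0:12] width=12 -> value=4039 (bin 111111000111); offset now 12 = byte 1 bit 4; 28 bits remain
Read 2: bits[12:22] width=10 -> value=970 (bin 1111001010); offset now 22 = byte 2 bit 6; 18 bits remain
Read 3: bits[22:30] width=8 -> value=245 (bin 11110101); offset now 30 = byte 3 bit 6; 10 bits remain
Read 4: bits[30:39] width=9 -> value=291 (bin 100100011); offset now 39 = byte 4 bit 7; 1 bits remain
Read 5: bits[39:40] width=1 -> value=0 (bin 0); offset now 40 = byte 5 bit 0; 0 bits remain

Answer: 4039 970 245 291 0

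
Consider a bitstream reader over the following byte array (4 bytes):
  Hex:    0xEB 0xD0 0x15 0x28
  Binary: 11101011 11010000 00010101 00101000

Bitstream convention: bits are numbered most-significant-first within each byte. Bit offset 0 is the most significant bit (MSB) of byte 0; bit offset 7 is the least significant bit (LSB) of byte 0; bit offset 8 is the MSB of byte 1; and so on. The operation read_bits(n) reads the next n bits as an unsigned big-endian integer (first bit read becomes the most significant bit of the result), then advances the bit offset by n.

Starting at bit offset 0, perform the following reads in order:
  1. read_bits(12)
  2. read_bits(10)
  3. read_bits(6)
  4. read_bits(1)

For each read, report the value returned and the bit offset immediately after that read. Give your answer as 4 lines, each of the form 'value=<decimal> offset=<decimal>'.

Read 1: bits[0:12] width=12 -> value=3773 (bin 111010111101); offset now 12 = byte 1 bit 4; 20 bits remain
Read 2: bits[12:22] width=10 -> value=5 (bin 0000000101); offset now 22 = byte 2 bit 6; 10 bits remain
Read 3: bits[22:28] width=6 -> value=18 (bin 010010); offset now 28 = byte 3 bit 4; 4 bits remain
Read 4: bits[28:29] width=1 -> value=1 (bin 1); offset now 29 = byte 3 bit 5; 3 bits remain

Answer: value=3773 offset=12
value=5 offset=22
value=18 offset=28
value=1 offset=29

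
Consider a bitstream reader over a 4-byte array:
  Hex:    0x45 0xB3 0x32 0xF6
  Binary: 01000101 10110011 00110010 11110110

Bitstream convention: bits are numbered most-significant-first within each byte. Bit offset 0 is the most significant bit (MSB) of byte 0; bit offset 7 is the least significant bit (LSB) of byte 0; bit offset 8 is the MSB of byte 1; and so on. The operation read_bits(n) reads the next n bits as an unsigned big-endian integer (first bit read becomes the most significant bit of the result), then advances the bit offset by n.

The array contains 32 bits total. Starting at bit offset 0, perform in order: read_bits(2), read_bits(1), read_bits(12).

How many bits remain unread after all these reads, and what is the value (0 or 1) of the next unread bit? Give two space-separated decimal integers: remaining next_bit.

Answer: 17 1

Derivation:
Read 1: bits[0:2] width=2 -> value=1 (bin 01); offset now 2 = byte 0 bit 2; 30 bits remain
Read 2: bits[2:3] width=1 -> value=0 (bin 0); offset now 3 = byte 0 bit 3; 29 bits remain
Read 3: bits[3:15] width=12 -> value=729 (bin 001011011001); offset now 15 = byte 1 bit 7; 17 bits remain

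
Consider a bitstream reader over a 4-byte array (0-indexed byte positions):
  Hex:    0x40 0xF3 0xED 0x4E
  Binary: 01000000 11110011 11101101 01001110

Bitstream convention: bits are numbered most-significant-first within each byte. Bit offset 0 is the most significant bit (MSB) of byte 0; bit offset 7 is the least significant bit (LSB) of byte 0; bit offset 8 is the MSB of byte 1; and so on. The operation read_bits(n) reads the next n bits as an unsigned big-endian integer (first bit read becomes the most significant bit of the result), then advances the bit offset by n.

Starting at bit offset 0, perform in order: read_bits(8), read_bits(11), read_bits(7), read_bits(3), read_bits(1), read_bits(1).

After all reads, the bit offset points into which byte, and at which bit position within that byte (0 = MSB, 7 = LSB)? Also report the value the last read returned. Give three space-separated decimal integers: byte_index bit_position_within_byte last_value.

Answer: 3 7 1

Derivation:
Read 1: bits[0:8] width=8 -> value=64 (bin 01000000); offset now 8 = byte 1 bit 0; 24 bits remain
Read 2: bits[8:19] width=11 -> value=1951 (bin 11110011111); offset now 19 = byte 2 bit 3; 13 bits remain
Read 3: bits[19:26] width=7 -> value=53 (bin 0110101); offset now 26 = byte 3 bit 2; 6 bits remain
Read 4: bits[26:29] width=3 -> value=1 (bin 001); offset now 29 = byte 3 bit 5; 3 bits remain
Read 5: bits[29:30] width=1 -> value=1 (bin 1); offset now 30 = byte 3 bit 6; 2 bits remain
Read 6: bits[30:31] width=1 -> value=1 (bin 1); offset now 31 = byte 3 bit 7; 1 bits remain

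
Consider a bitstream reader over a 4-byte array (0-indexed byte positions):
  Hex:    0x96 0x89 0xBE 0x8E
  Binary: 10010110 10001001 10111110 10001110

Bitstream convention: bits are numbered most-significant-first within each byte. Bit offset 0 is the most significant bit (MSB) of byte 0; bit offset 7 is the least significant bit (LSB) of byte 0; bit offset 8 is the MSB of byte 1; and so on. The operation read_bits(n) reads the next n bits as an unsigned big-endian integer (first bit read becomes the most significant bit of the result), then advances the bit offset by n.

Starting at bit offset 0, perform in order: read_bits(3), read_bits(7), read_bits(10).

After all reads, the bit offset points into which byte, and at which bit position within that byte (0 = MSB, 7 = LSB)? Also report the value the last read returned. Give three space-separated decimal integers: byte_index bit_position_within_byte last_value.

Read 1: bits[0:3] width=3 -> value=4 (bin 100); offset now 3 = byte 0 bit 3; 29 bits remain
Read 2: bits[3:10] width=7 -> value=90 (bin 1011010); offset now 10 = byte 1 bit 2; 22 bits remain
Read 3: bits[10:20] width=10 -> value=155 (bin 0010011011); offset now 20 = byte 2 bit 4; 12 bits remain

Answer: 2 4 155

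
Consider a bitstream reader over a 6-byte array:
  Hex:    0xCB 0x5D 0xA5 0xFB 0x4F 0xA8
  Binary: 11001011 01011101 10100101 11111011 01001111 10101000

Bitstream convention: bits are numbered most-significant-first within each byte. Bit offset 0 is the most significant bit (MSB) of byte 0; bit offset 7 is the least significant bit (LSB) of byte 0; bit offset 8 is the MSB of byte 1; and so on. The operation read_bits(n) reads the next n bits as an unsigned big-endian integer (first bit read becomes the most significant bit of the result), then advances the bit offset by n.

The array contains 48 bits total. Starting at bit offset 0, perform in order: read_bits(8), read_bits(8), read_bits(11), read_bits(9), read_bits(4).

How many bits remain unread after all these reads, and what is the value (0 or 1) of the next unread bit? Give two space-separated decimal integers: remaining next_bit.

Answer: 8 1

Derivation:
Read 1: bits[0:8] width=8 -> value=203 (bin 11001011); offset now 8 = byte 1 bit 0; 40 bits remain
Read 2: bits[8:16] width=8 -> value=93 (bin 01011101); offset now 16 = byte 2 bit 0; 32 bits remain
Read 3: bits[16:27] width=11 -> value=1327 (bin 10100101111); offset now 27 = byte 3 bit 3; 21 bits remain
Read 4: bits[27:36] width=9 -> value=436 (bin 110110100); offset now 36 = byte 4 bit 4; 12 bits remain
Read 5: bits[36:40] width=4 -> value=15 (bin 1111); offset now 40 = byte 5 bit 0; 8 bits remain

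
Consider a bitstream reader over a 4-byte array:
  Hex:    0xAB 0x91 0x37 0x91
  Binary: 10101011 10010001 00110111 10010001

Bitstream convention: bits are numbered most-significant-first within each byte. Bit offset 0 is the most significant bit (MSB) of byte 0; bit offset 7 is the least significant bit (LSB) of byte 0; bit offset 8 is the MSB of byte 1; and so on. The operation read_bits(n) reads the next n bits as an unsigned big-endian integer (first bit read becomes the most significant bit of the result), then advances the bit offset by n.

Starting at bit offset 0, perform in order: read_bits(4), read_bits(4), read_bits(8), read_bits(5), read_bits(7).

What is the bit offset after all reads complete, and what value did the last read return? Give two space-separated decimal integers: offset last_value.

Answer: 28 121

Derivation:
Read 1: bits[0:4] width=4 -> value=10 (bin 1010); offset now 4 = byte 0 bit 4; 28 bits remain
Read 2: bits[4:8] width=4 -> value=11 (bin 1011); offset now 8 = byte 1 bit 0; 24 bits remain
Read 3: bits[8:16] width=8 -> value=145 (bin 10010001); offset now 16 = byte 2 bit 0; 16 bits remain
Read 4: bits[16:21] width=5 -> value=6 (bin 00110); offset now 21 = byte 2 bit 5; 11 bits remain
Read 5: bits[21:28] width=7 -> value=121 (bin 1111001); offset now 28 = byte 3 bit 4; 4 bits remain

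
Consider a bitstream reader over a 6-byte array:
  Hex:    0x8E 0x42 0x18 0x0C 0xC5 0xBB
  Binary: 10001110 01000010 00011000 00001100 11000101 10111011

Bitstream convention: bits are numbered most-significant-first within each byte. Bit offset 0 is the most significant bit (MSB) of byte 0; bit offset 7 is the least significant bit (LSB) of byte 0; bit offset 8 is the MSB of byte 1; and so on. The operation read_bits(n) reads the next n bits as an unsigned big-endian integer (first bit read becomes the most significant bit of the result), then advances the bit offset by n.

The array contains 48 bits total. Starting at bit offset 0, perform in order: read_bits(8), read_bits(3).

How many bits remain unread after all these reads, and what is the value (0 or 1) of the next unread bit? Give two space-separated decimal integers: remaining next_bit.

Answer: 37 0

Derivation:
Read 1: bits[0:8] width=8 -> value=142 (bin 10001110); offset now 8 = byte 1 bit 0; 40 bits remain
Read 2: bits[8:11] width=3 -> value=2 (bin 010); offset now 11 = byte 1 bit 3; 37 bits remain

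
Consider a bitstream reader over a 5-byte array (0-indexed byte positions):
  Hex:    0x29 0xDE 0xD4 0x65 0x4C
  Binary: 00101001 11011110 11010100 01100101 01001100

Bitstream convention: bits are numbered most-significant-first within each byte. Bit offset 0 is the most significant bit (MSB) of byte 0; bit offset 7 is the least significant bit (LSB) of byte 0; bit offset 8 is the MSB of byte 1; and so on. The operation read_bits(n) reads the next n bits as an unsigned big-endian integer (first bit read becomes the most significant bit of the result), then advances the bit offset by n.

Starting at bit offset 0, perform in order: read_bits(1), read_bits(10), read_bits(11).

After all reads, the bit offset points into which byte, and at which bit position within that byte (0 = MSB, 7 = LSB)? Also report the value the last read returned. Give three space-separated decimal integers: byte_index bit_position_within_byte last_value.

Answer: 2 6 1973

Derivation:
Read 1: bits[0:1] width=1 -> value=0 (bin 0); offset now 1 = byte 0 bit 1; 39 bits remain
Read 2: bits[1:11] width=10 -> value=334 (bin 0101001110); offset now 11 = byte 1 bit 3; 29 bits remain
Read 3: bits[11:22] width=11 -> value=1973 (bin 11110110101); offset now 22 = byte 2 bit 6; 18 bits remain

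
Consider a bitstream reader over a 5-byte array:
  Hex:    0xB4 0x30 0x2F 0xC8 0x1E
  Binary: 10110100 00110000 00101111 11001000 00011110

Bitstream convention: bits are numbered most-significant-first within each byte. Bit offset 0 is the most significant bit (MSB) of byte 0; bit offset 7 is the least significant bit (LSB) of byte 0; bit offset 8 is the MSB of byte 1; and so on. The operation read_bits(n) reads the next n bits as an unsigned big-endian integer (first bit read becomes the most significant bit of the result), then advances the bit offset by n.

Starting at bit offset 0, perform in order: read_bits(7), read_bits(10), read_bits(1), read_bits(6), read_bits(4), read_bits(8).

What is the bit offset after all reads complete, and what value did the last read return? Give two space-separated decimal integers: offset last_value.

Answer: 36 129

Derivation:
Read 1: bits[0:7] width=7 -> value=90 (bin 1011010); offset now 7 = byte 0 bit 7; 33 bits remain
Read 2: bits[7:17] width=10 -> value=96 (bin 0001100000); offset now 17 = byte 2 bit 1; 23 bits remain
Read 3: bits[17:18] width=1 -> value=0 (bin 0); offset now 18 = byte 2 bit 2; 22 bits remain
Read 4: bits[18:24] width=6 -> value=47 (bin 101111); offset now 24 = byte 3 bit 0; 16 bits remain
Read 5: bits[24:28] width=4 -> value=12 (bin 1100); offset now 28 = byte 3 bit 4; 12 bits remain
Read 6: bits[28:36] width=8 -> value=129 (bin 10000001); offset now 36 = byte 4 bit 4; 4 bits remain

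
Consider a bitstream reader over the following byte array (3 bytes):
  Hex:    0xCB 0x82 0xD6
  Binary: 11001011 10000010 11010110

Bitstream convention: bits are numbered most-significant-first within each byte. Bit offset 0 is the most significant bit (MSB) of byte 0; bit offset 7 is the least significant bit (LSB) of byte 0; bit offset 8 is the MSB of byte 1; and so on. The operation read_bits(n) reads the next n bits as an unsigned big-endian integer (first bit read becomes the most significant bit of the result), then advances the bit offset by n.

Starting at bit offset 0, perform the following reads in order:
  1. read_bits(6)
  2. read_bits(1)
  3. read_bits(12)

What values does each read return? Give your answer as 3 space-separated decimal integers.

Read 1: bits[0:6] width=6 -> value=50 (bin 110010); offset now 6 = byte 0 bit 6; 18 bits remain
Read 2: bits[6:7] width=1 -> value=1 (bin 1); offset now 7 = byte 0 bit 7; 17 bits remain
Read 3: bits[7:19] width=12 -> value=3094 (bin 110000010110); offset now 19 = byte 2 bit 3; 5 bits remain

Answer: 50 1 3094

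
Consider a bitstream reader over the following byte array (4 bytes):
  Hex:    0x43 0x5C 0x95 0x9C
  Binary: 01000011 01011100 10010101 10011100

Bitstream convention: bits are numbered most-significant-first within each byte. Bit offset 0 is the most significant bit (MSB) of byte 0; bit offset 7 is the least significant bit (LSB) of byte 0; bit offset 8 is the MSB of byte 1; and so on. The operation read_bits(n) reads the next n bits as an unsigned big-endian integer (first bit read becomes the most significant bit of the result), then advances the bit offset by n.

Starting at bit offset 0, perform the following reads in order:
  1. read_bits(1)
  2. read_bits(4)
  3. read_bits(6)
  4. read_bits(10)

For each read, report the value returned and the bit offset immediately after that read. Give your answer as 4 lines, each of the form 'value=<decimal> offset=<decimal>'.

Answer: value=0 offset=1
value=8 offset=5
value=26 offset=11
value=914 offset=21

Derivation:
Read 1: bits[0:1] width=1 -> value=0 (bin 0); offset now 1 = byte 0 bit 1; 31 bits remain
Read 2: bits[1:5] width=4 -> value=8 (bin 1000); offset now 5 = byte 0 bit 5; 27 bits remain
Read 3: bits[5:11] width=6 -> value=26 (bin 011010); offset now 11 = byte 1 bit 3; 21 bits remain
Read 4: bits[11:21] width=10 -> value=914 (bin 1110010010); offset now 21 = byte 2 bit 5; 11 bits remain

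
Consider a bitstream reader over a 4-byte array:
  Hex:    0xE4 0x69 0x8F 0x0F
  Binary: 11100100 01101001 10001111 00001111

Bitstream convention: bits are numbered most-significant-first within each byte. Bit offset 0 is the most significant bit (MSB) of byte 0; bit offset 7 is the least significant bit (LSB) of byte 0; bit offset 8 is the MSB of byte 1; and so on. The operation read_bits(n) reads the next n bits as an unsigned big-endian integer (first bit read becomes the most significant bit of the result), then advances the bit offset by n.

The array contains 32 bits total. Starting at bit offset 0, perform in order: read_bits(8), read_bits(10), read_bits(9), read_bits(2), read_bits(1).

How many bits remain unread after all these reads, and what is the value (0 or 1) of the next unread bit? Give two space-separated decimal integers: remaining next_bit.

Answer: 2 1

Derivation:
Read 1: bits[0:8] width=8 -> value=228 (bin 11100100); offset now 8 = byte 1 bit 0; 24 bits remain
Read 2: bits[8:18] width=10 -> value=422 (bin 0110100110); offset now 18 = byte 2 bit 2; 14 bits remain
Read 3: bits[18:27] width=9 -> value=120 (bin 001111000); offset now 27 = byte 3 bit 3; 5 bits remain
Read 4: bits[27:29] width=2 -> value=1 (bin 01); offset now 29 = byte 3 bit 5; 3 bits remain
Read 5: bits[29:30] width=1 -> value=1 (bin 1); offset now 30 = byte 3 bit 6; 2 bits remain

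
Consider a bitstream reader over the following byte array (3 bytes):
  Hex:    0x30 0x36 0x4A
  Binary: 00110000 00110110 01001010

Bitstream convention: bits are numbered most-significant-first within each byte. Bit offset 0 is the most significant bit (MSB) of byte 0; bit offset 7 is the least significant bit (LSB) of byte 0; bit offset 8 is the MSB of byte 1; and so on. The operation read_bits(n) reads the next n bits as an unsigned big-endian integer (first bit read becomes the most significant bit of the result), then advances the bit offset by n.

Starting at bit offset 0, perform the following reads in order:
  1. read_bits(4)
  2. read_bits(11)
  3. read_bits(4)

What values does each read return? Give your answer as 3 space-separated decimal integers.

Answer: 3 27 2

Derivation:
Read 1: bits[0:4] width=4 -> value=3 (bin 0011); offset now 4 = byte 0 bit 4; 20 bits remain
Read 2: bits[4:15] width=11 -> value=27 (bin 00000011011); offset now 15 = byte 1 bit 7; 9 bits remain
Read 3: bits[15:19] width=4 -> value=2 (bin 0010); offset now 19 = byte 2 bit 3; 5 bits remain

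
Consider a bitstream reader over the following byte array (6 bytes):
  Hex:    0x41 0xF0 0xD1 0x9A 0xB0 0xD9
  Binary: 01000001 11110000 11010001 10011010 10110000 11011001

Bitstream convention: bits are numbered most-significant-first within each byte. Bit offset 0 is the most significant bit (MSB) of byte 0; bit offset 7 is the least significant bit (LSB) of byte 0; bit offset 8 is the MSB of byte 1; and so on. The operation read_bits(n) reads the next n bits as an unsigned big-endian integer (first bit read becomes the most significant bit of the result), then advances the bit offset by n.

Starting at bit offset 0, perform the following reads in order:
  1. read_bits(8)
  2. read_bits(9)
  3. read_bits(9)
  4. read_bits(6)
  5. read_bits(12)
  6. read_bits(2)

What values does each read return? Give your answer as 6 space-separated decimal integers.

Read 1: bits[0:8] width=8 -> value=65 (bin 01000001); offset now 8 = byte 1 bit 0; 40 bits remain
Read 2: bits[8:17] width=9 -> value=481 (bin 111100001); offset now 17 = byte 2 bit 1; 31 bits remain
Read 3: bits[17:26] width=9 -> value=326 (bin 101000110); offset now 26 = byte 3 bit 2; 22 bits remain
Read 4: bits[26:32] width=6 -> value=26 (bin 011010); offset now 32 = byte 4 bit 0; 16 bits remain
Read 5: bits[32:44] width=12 -> value=2829 (bin 101100001101); offset now 44 = byte 5 bit 4; 4 bits remain
Read 6: bits[44:46] width=2 -> value=2 (bin 10); offset now 46 = byte 5 bit 6; 2 bits remain

Answer: 65 481 326 26 2829 2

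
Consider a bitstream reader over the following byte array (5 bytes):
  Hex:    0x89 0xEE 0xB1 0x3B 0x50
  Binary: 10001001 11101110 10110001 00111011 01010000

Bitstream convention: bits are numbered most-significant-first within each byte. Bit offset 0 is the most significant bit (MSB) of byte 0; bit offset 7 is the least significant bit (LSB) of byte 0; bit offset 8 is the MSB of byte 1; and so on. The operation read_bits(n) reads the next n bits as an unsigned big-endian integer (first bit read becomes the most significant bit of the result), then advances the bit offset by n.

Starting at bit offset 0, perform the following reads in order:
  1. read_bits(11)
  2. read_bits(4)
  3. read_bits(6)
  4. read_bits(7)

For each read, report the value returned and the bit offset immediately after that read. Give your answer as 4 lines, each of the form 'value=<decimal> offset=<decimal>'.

Read 1: bits[0:11] width=11 -> value=1103 (bin 10001001111); offset now 11 = byte 1 bit 3; 29 bits remain
Read 2: bits[11:15] width=4 -> value=7 (bin 0111); offset now 15 = byte 1 bit 7; 25 bits remain
Read 3: bits[15:21] width=6 -> value=22 (bin 010110); offset now 21 = byte 2 bit 5; 19 bits remain
Read 4: bits[21:28] width=7 -> value=19 (bin 0010011); offset now 28 = byte 3 bit 4; 12 bits remain

Answer: value=1103 offset=11
value=7 offset=15
value=22 offset=21
value=19 offset=28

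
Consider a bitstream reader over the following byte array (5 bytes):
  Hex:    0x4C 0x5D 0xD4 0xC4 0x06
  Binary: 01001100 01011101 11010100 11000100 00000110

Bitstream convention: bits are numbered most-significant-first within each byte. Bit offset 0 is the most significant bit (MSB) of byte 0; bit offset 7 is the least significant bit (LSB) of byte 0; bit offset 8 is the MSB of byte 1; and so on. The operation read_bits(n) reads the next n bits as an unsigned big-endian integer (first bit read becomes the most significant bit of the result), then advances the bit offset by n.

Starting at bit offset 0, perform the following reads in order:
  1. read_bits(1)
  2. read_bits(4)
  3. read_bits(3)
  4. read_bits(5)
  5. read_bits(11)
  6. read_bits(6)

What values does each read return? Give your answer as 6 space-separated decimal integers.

Answer: 0 9 4 11 1492 49

Derivation:
Read 1: bits[0:1] width=1 -> value=0 (bin 0); offset now 1 = byte 0 bit 1; 39 bits remain
Read 2: bits[1:5] width=4 -> value=9 (bin 1001); offset now 5 = byte 0 bit 5; 35 bits remain
Read 3: bits[5:8] width=3 -> value=4 (bin 100); offset now 8 = byte 1 bit 0; 32 bits remain
Read 4: bits[8:13] width=5 -> value=11 (bin 01011); offset now 13 = byte 1 bit 5; 27 bits remain
Read 5: bits[13:24] width=11 -> value=1492 (bin 10111010100); offset now 24 = byte 3 bit 0; 16 bits remain
Read 6: bits[24:30] width=6 -> value=49 (bin 110001); offset now 30 = byte 3 bit 6; 10 bits remain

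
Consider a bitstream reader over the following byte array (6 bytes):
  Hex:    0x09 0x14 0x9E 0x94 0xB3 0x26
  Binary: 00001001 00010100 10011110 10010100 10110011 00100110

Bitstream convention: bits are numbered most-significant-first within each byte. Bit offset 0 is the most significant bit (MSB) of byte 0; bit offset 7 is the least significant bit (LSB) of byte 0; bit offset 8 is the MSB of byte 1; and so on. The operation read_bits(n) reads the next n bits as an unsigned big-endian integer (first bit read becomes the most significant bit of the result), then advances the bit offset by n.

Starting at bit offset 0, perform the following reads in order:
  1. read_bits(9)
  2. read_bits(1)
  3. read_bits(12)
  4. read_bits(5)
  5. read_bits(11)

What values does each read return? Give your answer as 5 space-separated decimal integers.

Read 1: bits[0:9] width=9 -> value=18 (bin 000010010); offset now 9 = byte 1 bit 1; 39 bits remain
Read 2: bits[9:10] width=1 -> value=0 (bin 0); offset now 10 = byte 1 bit 2; 38 bits remain
Read 3: bits[10:22] width=12 -> value=1319 (bin 010100100111); offset now 22 = byte 2 bit 6; 26 bits remain
Read 4: bits[22:27] width=5 -> value=20 (bin 10100); offset now 27 = byte 3 bit 3; 21 bits remain
Read 5: bits[27:38] width=11 -> value=1324 (bin 10100101100); offset now 38 = byte 4 bit 6; 10 bits remain

Answer: 18 0 1319 20 1324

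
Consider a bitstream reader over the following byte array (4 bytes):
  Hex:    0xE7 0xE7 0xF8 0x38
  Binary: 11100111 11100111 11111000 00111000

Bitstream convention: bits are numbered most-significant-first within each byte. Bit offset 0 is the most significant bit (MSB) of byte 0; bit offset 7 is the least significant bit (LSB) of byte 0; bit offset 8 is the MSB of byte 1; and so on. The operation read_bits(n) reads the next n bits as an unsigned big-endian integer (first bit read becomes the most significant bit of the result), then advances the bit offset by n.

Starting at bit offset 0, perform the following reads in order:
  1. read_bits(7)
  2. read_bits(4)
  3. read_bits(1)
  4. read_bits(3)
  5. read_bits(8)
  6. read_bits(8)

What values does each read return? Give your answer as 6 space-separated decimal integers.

Answer: 115 15 0 3 252 28

Derivation:
Read 1: bits[0:7] width=7 -> value=115 (bin 1110011); offset now 7 = byte 0 bit 7; 25 bits remain
Read 2: bits[7:11] width=4 -> value=15 (bin 1111); offset now 11 = byte 1 bit 3; 21 bits remain
Read 3: bits[11:12] width=1 -> value=0 (bin 0); offset now 12 = byte 1 bit 4; 20 bits remain
Read 4: bits[12:15] width=3 -> value=3 (bin 011); offset now 15 = byte 1 bit 7; 17 bits remain
Read 5: bits[15:23] width=8 -> value=252 (bin 11111100); offset now 23 = byte 2 bit 7; 9 bits remain
Read 6: bits[23:31] width=8 -> value=28 (bin 00011100); offset now 31 = byte 3 bit 7; 1 bits remain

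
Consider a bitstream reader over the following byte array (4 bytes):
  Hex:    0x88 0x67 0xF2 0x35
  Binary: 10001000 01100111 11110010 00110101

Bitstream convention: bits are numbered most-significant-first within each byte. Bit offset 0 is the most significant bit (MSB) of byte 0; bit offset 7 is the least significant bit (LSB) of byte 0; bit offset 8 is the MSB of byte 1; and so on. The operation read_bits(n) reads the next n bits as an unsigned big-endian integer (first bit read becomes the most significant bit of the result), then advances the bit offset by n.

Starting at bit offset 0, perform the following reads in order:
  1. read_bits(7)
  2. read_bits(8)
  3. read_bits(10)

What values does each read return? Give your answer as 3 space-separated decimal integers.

Read 1: bits[0:7] width=7 -> value=68 (bin 1000100); offset now 7 = byte 0 bit 7; 25 bits remain
Read 2: bits[7:15] width=8 -> value=51 (bin 00110011); offset now 15 = byte 1 bit 7; 17 bits remain
Read 3: bits[15:25] width=10 -> value=996 (bin 1111100100); offset now 25 = byte 3 bit 1; 7 bits remain

Answer: 68 51 996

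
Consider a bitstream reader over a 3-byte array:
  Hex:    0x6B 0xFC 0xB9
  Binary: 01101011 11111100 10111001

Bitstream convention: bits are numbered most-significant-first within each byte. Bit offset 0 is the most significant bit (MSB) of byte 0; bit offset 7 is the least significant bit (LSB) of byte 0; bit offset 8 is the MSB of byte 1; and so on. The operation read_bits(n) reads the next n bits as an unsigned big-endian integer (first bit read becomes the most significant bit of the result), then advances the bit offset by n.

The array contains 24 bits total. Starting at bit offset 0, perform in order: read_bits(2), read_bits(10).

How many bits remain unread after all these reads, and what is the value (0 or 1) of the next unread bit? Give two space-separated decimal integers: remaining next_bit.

Answer: 12 1

Derivation:
Read 1: bits[0:2] width=2 -> value=1 (bin 01); offset now 2 = byte 0 bit 2; 22 bits remain
Read 2: bits[2:12] width=10 -> value=703 (bin 1010111111); offset now 12 = byte 1 bit 4; 12 bits remain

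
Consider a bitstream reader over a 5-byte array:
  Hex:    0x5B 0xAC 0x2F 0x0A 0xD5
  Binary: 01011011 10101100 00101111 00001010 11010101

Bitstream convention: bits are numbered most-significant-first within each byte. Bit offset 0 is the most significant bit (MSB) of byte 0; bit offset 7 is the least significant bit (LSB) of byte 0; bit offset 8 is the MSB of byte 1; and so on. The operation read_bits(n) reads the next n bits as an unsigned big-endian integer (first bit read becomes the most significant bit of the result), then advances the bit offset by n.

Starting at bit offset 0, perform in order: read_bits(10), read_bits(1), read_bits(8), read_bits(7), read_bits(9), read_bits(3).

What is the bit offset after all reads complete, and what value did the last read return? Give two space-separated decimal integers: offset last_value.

Read 1: bits[0:10] width=10 -> value=366 (bin 0101101110); offset now 10 = byte 1 bit 2; 30 bits remain
Read 2: bits[10:11] width=1 -> value=1 (bin 1); offset now 11 = byte 1 bit 3; 29 bits remain
Read 3: bits[11:19] width=8 -> value=97 (bin 01100001); offset now 19 = byte 2 bit 3; 21 bits remain
Read 4: bits[19:26] width=7 -> value=60 (bin 0111100); offset now 26 = byte 3 bit 2; 14 bits remain
Read 5: bits[26:35] width=9 -> value=86 (bin 001010110); offset now 35 = byte 4 bit 3; 5 bits remain
Read 6: bits[35:38] width=3 -> value=5 (bin 101); offset now 38 = byte 4 bit 6; 2 bits remain

Answer: 38 5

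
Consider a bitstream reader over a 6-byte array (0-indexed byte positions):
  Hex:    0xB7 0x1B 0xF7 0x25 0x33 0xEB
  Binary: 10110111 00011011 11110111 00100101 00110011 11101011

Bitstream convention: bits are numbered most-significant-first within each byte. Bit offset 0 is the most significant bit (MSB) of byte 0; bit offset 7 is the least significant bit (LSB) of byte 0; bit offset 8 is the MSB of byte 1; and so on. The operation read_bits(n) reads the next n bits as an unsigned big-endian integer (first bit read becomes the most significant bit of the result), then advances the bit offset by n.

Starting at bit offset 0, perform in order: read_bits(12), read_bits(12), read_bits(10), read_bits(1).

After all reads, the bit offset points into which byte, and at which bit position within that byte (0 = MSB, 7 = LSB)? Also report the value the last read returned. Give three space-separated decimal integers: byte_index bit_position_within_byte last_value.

Read 1: bits[0:12] width=12 -> value=2929 (bin 101101110001); offset now 12 = byte 1 bit 4; 36 bits remain
Read 2: bits[12:24] width=12 -> value=3063 (bin 101111110111); offset now 24 = byte 3 bit 0; 24 bits remain
Read 3: bits[24:34] width=10 -> value=148 (bin 0010010100); offset now 34 = byte 4 bit 2; 14 bits remain
Read 4: bits[34:35] width=1 -> value=1 (bin 1); offset now 35 = byte 4 bit 3; 13 bits remain

Answer: 4 3 1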